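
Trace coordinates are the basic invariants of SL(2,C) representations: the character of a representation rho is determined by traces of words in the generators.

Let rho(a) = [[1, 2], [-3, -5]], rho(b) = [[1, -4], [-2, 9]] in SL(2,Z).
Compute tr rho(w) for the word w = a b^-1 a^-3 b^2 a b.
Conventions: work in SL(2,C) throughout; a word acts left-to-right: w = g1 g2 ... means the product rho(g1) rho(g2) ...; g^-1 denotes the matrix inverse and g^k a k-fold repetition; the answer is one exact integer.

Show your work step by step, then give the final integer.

172636

rho(a) = [[1, 2], [-3, -5]]
... * rho(b^-1) = [[9, 4], [2, 1]]  ->  [[13, 6], [-37, -17]]
... * rho(a^-1) = [[-5, -2], [3, 1]]  ->  [[-47, -20], [134, 57]]
... * rho(a^-1) = [[-5, -2], [3, 1]]  ->  [[175, 74], [-499, -211]]
... * rho(a^-1) = [[-5, -2], [3, 1]]  ->  [[-653, -276], [1862, 787]]
... * rho(b) = [[1, -4], [-2, 9]]  ->  [[-101, 128], [288, -365]]
... * rho(b) = [[1, -4], [-2, 9]]  ->  [[-357, 1556], [1018, -4437]]
... * rho(a) = [[1, 2], [-3, -5]]  ->  [[-5025, -8494], [14329, 24221]]
... * rho(b) = [[1, -4], [-2, 9]]  ->  [[11963, -56346], [-34113, 160673]]
tr = 11963 + 160673 = 172636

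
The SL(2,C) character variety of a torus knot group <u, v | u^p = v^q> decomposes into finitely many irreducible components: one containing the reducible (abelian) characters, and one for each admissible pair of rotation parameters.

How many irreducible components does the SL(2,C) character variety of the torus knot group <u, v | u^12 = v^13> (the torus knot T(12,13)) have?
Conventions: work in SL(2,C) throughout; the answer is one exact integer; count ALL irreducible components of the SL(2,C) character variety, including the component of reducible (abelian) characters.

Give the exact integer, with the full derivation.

Gamma = < u, v | u^12 = v^13 > (torus knot T(12,13)); the central element u^12 = v^13 acts as +I or -I in any irreducible SL(2,C) representation.
On an irreducible component, tr(u) is locked at 2*cos(pi*alpha/12) for some alpha in 1..11, and tr(v) at 2*cos(pi*beta/13) for some beta in 1..12.
The two central values (-1)^alpha I and (-1)^beta I must be the same matrix, so alpha and beta share a parity.
Enumerate parity-matched pairs: 6*6 odd-odd plus 5*6 even-even gives 66.
That is 66 components of irreducible characters, and with the reducible (abelian) component the total is 67.

67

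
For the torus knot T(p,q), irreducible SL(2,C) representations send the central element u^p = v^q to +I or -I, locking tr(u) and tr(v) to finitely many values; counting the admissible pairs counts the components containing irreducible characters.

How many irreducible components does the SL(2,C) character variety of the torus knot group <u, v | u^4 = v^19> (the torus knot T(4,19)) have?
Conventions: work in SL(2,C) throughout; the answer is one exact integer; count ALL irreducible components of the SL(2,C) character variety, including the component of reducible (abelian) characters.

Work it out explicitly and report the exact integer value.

In the torus knot group T(4,19), u^4 = v^19 is central, so an irreducible representation sends it to +I or -I (Schur).
This locks tr(u) to 2*cos(pi*alpha/4), alpha in 1..3, and tr(v) to 2*cos(pi*beta/19), beta in 1..18, on each component of irreducible characters.
The two central values (-1)^alpha I and (-1)^beta I must be the same matrix, so alpha and beta share a parity.
Enumerate parity-matched pairs: 2*9 odd-odd plus 1*9 even-even gives 27.
That is 27 components of irreducible characters, and with the reducible (abelian) component the total is 28.

28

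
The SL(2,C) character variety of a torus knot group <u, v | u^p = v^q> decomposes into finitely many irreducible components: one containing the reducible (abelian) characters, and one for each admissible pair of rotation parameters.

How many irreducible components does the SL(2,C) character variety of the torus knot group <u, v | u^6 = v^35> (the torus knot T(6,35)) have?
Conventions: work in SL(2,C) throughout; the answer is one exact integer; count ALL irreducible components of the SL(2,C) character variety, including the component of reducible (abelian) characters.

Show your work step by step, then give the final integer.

For T(6,35): irreducibility forces the central element u^6 = v^35 to one of +I, -I.
On an irreducible component, tr(u) is locked at 2*cos(pi*alpha/6) for some alpha in 1..5, and tr(v) at 2*cos(pi*beta/35) for some beta in 1..34.
Consistency of u^6 = (-1)^alpha I with v^35 = (-1)^beta I forces alpha = beta (mod 2).
Counting: 3 odd alphas x 17 odd betas + 2 even alphas x 17 even betas = 51 + 34 = 85.
components with irreducible characters: 85; plus the single component of reducible (abelian) characters: total 86.

86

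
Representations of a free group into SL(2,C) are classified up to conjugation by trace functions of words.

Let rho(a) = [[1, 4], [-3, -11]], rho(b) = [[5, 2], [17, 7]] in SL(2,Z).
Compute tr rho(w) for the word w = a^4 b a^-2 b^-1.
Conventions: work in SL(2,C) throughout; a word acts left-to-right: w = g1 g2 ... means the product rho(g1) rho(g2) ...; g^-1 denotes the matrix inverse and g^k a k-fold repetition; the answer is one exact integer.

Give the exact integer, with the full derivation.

rho(a) = [[1, 4], [-3, -11]]
... * rho(a) = [[1, 4], [-3, -11]]  ->  [[-11, -40], [30, 109]]
... * rho(a) = [[1, 4], [-3, -11]]  ->  [[109, 396], [-297, -1079]]
... * rho(a) = [[1, 4], [-3, -11]]  ->  [[-1079, -3920], [2940, 10681]]
... * rho(b) = [[5, 2], [17, 7]]  ->  [[-72035, -29598], [196277, 80647]]
... * rho(a^-1) = [[-11, -4], [3, 1]]  ->  [[703591, 258542], [-1917106, -704461]]
... * rho(a^-1) = [[-11, -4], [3, 1]]  ->  [[-6963875, -2555822], [18974783, 6963963]]
... * rho(b^-1) = [[7, -2], [-17, 5]]  ->  [[-5298151, 1148640], [14436110, -3129751]]
tr = -5298151 + -3129751 = -8427902

-8427902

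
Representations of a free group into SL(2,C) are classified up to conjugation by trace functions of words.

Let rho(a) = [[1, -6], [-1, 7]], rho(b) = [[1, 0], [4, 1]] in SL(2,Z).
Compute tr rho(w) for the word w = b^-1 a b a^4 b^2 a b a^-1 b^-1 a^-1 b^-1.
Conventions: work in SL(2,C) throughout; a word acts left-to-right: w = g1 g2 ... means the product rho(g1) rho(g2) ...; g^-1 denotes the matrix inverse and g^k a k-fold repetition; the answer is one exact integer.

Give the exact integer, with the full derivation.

rho(b^-1) = [[1, 0], [-4, 1]]
... * rho(a) = [[1, -6], [-1, 7]]  ->  [[1, -6], [-5, 31]]
... * rho(b) = [[1, 0], [4, 1]]  ->  [[-23, -6], [119, 31]]
... * rho(a) = [[1, -6], [-1, 7]]  ->  [[-17, 96], [88, -497]]
... * rho(a) = [[1, -6], [-1, 7]]  ->  [[-113, 774], [585, -4007]]
... * rho(a) = [[1, -6], [-1, 7]]  ->  [[-887, 6096], [4592, -31559]]
... * rho(a) = [[1, -6], [-1, 7]]  ->  [[-6983, 47994], [36151, -248465]]
... * rho(b) = [[1, 0], [4, 1]]  ->  [[184993, 47994], [-957709, -248465]]
... * rho(b) = [[1, 0], [4, 1]]  ->  [[376969, 47994], [-1951569, -248465]]
... * rho(a) = [[1, -6], [-1, 7]]  ->  [[328975, -1925856], [-1703104, 9970159]]
... * rho(b) = [[1, 0], [4, 1]]  ->  [[-7374449, -1925856], [38177532, 9970159]]
... * rho(a^-1) = [[7, 6], [1, 1]]  ->  [[-53546999, -46172550], [277212883, 239035351]]
... * rho(b^-1) = [[1, 0], [-4, 1]]  ->  [[131143201, -46172550], [-678928521, 239035351]]
... * rho(a^-1) = [[7, 6], [1, 1]]  ->  [[871829857, 740686656], [-4513464296, -3834535775]]
... * rho(b^-1) = [[1, 0], [-4, 1]]  ->  [[-2090916767, 740686656], [10824678804, -3834535775]]
tr = -2090916767 + -3834535775 = -5925452542

-5925452542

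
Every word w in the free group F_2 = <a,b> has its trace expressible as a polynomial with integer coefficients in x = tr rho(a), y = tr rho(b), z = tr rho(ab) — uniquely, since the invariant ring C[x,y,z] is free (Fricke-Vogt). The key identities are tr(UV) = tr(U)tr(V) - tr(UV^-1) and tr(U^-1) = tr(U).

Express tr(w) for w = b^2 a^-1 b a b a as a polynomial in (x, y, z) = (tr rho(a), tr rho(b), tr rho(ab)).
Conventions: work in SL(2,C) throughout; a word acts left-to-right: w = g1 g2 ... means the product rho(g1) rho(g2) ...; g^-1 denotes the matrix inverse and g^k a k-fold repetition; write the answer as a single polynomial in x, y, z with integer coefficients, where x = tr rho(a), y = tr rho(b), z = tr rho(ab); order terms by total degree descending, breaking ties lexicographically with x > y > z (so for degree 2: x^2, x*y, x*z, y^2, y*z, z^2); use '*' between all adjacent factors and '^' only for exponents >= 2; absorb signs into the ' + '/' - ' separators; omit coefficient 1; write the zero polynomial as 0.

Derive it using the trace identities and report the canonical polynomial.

next, tr(a b a b) = tr(b a) * tr(b a) - tr(1)  (split on b) = z^2 - 2
tr(a b a) = tr(a) * tr(b a) - tr(b)  (reduce the a square) = x*z - y
tr(a b a b^2) = tr(b) * tr(a b a b) - tr(a b a)  (reduce the b square) = y*z^2 - x*z - y
tr(b a b a b^2) = tr(b) * tr(a b a b^2) - tr(a b a b)  (reduce the b square) = y^2*z^2 - x*y*z - y^2 - z^2 + 2
tr(a b a b a b) = tr(b a b a) * tr(b a) - tr(a b)  (split on b) = z^3 - 3*z
and tr(b a b) = tr(b) * tr(a b) - tr(a)  (reduce the b square) = y*z - x
next, tr(a b a b a) = tr(a) * tr(b a b a) - tr(b a b)  (reduce the a square) = x*z^2 - y*z - x
tr(b a b a b^2 a) = tr(b) * tr(a b a b a b) - tr(a b a b a)  (reduce the b square) = y*z^3 - x*z^2 - 2*y*z + x
tr(b^2 a^-1 b a b a) = tr(b a b a b^2) * tr(a) - tr(b a b a b^2 a)  (eliminate a^-1) = x*y^2*z^2 - x^2*y*z - y*z^3 - x*y^2 + 2*y*z + x

x*y^2*z^2 - x^2*y*z - y*z^3 - x*y^2 + 2*y*z + x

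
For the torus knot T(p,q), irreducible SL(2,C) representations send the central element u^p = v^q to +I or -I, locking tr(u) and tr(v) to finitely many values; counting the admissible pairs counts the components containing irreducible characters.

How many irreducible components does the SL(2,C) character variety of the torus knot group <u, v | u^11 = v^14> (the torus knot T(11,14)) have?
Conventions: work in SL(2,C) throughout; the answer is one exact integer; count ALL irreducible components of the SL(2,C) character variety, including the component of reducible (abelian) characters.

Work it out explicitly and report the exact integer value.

Gamma = < u, v | u^11 = v^14 > (torus knot T(11,14)); the central element u^11 = v^14 acts as +I or -I in any irreducible SL(2,C) representation.
So on each irreducible component the traces are pinned: tr(u) = 2*cos(pi*alpha/11) with 1 <= alpha <= 10, tr(v) = 2*cos(pi*beta/14) with 1 <= beta <= 13.
Consistency of u^11 = (-1)^alpha I with v^14 = (-1)^beta I forces alpha = beta (mod 2).
count pairs: odd alpha (5 choices) x odd beta (7), plus even alpha (5) x even beta (6): 5*7 + 5*6 = 65.
That is 65 components of irreducible characters, and with the reducible (abelian) component the total is 66.

66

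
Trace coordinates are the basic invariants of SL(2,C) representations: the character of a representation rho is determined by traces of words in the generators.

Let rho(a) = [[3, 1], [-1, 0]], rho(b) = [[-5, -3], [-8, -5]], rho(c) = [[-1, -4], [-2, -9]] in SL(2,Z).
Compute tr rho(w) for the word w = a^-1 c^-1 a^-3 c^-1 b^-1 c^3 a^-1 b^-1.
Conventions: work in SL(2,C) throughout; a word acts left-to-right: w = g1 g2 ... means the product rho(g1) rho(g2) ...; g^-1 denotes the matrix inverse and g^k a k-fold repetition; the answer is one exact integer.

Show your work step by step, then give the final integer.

233626

rho(a^-1) = [[0, -1], [1, 3]]
... * rho(c^-1) = [[-9, 4], [2, -1]]  ->  [[-2, 1], [-3, 1]]
... * rho(a^-1) = [[0, -1], [1, 3]]  ->  [[1, 5], [1, 6]]
... * rho(a^-1) = [[0, -1], [1, 3]]  ->  [[5, 14], [6, 17]]
... * rho(a^-1) = [[0, -1], [1, 3]]  ->  [[14, 37], [17, 45]]
... * rho(c^-1) = [[-9, 4], [2, -1]]  ->  [[-52, 19], [-63, 23]]
... * rho(b^-1) = [[-5, 3], [8, -5]]  ->  [[412, -251], [499, -304]]
... * rho(c) = [[-1, -4], [-2, -9]]  ->  [[90, 611], [109, 740]]
... * rho(c) = [[-1, -4], [-2, -9]]  ->  [[-1312, -5859], [-1589, -7096]]
... * rho(c) = [[-1, -4], [-2, -9]]  ->  [[13030, 57979], [15781, 70220]]
... * rho(a^-1) = [[0, -1], [1, 3]]  ->  [[57979, 160907], [70220, 194879]]
... * rho(b^-1) = [[-5, 3], [8, -5]]  ->  [[997361, -630598], [1207932, -763735]]
tr = 997361 + -763735 = 233626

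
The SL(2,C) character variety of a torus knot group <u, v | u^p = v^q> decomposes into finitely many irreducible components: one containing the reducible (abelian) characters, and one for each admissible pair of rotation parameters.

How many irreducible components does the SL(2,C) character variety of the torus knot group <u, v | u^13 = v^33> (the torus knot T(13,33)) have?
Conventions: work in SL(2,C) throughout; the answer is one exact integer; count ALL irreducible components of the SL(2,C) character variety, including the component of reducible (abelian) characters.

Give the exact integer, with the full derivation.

For T(13,33): irreducibility forces the central element u^13 = v^33 to one of +I, -I.
So on each irreducible component the traces are pinned: tr(u) = 2*cos(pi*alpha/13) with 1 <= alpha <= 12, tr(v) = 2*cos(pi*beta/33) with 1 <= beta <= 32.
Consistency of u^13 = (-1)^alpha I with v^33 = (-1)^beta I forces alpha = beta (mod 2).
count pairs: odd alpha (6 choices) x odd beta (16), plus even alpha (6) x even beta (16): 6*16 + 6*16 = 192.
Total: 192 irreducible-character components + 1 reducible (abelian) component = 193.

193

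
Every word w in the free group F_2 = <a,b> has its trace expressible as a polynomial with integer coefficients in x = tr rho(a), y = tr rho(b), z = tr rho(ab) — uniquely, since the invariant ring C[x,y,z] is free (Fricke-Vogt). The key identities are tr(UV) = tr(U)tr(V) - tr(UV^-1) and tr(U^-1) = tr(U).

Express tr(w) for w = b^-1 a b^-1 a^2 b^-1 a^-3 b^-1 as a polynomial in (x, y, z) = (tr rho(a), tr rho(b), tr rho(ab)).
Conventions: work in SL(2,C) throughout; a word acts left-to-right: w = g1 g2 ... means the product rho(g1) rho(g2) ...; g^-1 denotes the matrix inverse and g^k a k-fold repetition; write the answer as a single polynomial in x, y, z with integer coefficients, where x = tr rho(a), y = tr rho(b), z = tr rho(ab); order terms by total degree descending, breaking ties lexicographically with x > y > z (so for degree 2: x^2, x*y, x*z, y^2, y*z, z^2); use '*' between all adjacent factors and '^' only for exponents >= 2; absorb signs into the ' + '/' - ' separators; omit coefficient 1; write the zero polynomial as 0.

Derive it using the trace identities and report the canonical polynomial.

trace(b^-1) = trace(b) = y
trace(b a b) = trace(b) trace(a b) - trace(a) = y*z - x
reduce: trace(b a b a) = trace(a b) trace(a b) - trace(1) = z^2 - 2
trace(a b a^-1 b) = trace(b a b) trace(a) - trace(b a b a) = x*y*z - x^2 - z^2 + 2
trace(a^-1 b^-1 a b) = trace(a b a^-1) trace(b) - trace(a b a^-1 b) = -x*y*z + x^2 + y^2 + z^2 - 2
so trace(b^-1 a b^-1 a^-1) = trace(a^-1 b^-1 a) trace(b) - trace(a^-1 b^-1 a b) = x*y*z - x^2 - z^2 + 2
trace(a^-1 b^-2 a b^-1) = trace(b^-1 a b^-1 a^-1) trace(b) - trace(b^-1 a b^-1 a^-1 b) = x*y^2*z - x^2*y - y*z^2 + y
trace(a^2) = trace(a) trace(a) - trace(1) = x^2 - 2
reduce: trace(a^3) = trace(a) trace(a^2) - trace(a) = x^3 - 3*x
so trace(b a^2) = trace(a) trace(b a) - trace(b) = x*z - y
reduce: trace(b a^3) = trace(a) trace(b a^2) - trace(b a) = x^2*z - x*y - z
so trace(a^3 b a) = trace(a) trace(b a^3) - trace(b a^2) = x^3*z - x^2*y - 2*x*z + y
so trace(a b a b a) = trace(a) trace(b a b a) - trace(b a b) = x*z^2 - y*z - x
trace(a^3 b a b) = trace(a) trace(a b a b a) - trace(a b a b) = x^2*z^2 - x*y*z - x^2 - z^2 + 2
trace(b^-1 a^3 b a) = trace(a^3 b a) trace(b) - trace(a^3 b a b) = x^3*y*z - x^2*y^2 - x^2*z^2 - x*y*z + x^2 + y^2 + z^2 - 2
trace(a^2 b a^-1 b^-1 a) = trace(b^-1 a^3 b) trace(a) - trace(b^-1 a^3 b a) = -x^3*y*z + x^4 + x^2*y^2 + x^2*z^2 + x*y*z - 4*x^2 - y^2 - z^2 + 2
trace(b a^2 b) = trace(b) trace(a^2 b) - trace(a^2) = x*y*z - x^2 - y^2 + 2
trace(a b a^2 b a) = trace(a) trace(b a^2 b a) - trace(b a^2 b) = x^2*z^2 - 2*x*y*z + y^2 - 2
reduce: trace(b a b a b a) = trace(a b a b) trace(a b) - trace(b a) = z^3 - 3*z
so trace(b a b a b) = trace(b) trace(a b a b) - trace(a b a) = y*z^2 - x*z - y
trace(a b a^2 b a b) = trace(a) trace(b a b a b a) - trace(b a b a b) = x*z^3 - y*z^2 - 2*x*z + y
trace(b^-1 a b a^2 b a) = trace(a b a^2 b a) trace(b) - trace(a b a^2 b a b) = x^2*y*z^2 - 2*x*y^2*z - x*z^3 + y^3 + y*z^2 + 2*x*z - 3*y
trace(a^2 b a^-1 b^-1 a b) = trace(b^-1 a b a^2 b) trace(a) - trace(b^-1 a b a^2 b a) = -x^2*y*z^2 + x^3*z + 2*x*y^2*z + x*z^3 - x^2*y - y^3 - y*z^2 - 3*x*z + 3*y
reduce: trace(b^-1 a b^-1 a^2 b a^-1) = trace(a^2 b a^-1 b^-1 a) trace(b) - trace(a^2 b a^-1 b^-1 a b) = -x^3*y^2*z + x^4*y + x^2*y^3 + 2*x^2*y*z^2 - x^3*z - x*y^2*z - x*z^3 - 3*x^2*y + 3*x*z - y
trace(a b^-1 a^2) = trace(a^3) trace(b) - trace(a^3 b) = x^3*y - x^2*z - 2*x*y + z
so trace(a^-1 b^-1 a b^-1 a^2 b a^-1) = trace(b^-1 a b^-1 a^2 b a^-1) trace(a) - trace(b^-1 a b^-1 a^2 b) = -x^4*y^2*z + x^5*y + x^3*y^3 + 2*x^3*y*z^2 - x^4*z - x^2*y^2*z - x^2*z^3 - 4*x^3*y + 4*x^2*z + x*y - z
trace(a b^-1 a^2 b a^-3 b^-1) = trace(a^-1 b^-1 a b^-1 a^2 b a^-1) trace(a) - trace(a^-1 b^-1 a b^-1 a^2 b) = -x^5*y^2*z + x^6*y + x^4*y^3 + 2*x^4*y*z^2 - x^5*z - x^3*z^3 - 5*x^4*y - x^2*y^3 - 2*x^2*y*z^2 + 5*x^3*z + x*y^2*z + x*z^3 + 4*x^2*y - 4*x*z + y
reduce: trace(b^-1 a^2 b a) = trace(a^2 b a) trace(b) - trace(a^2 b a b) = x^2*y*z - x*y^2 - x*z^2 + x
trace(a^-1 b^-1 a^2 b) = trace(b^-1 a^2 b) trace(a) - trace(b^-1 a^2 b a) = -x^2*y*z + x^3 + x*y^2 + x*z^2 - 3*x
trace(b^-1 a^2 b a^-2) = trace(a^-1 b^-1 a^2 b) trace(a) - trace(a^-1 b^-1 a^2 b a) = -x^3*y*z + x^4 + x^2*y^2 + x^2*z^2 - 4*x^2 + 2
reduce: trace(a^-3 b^-2 a b^-1 a^2 b) = trace(a b^-1 a^2 b a^-3 b^-1) trace(b) - trace(a b^-1 a^2 b a^-3) = -x^5*y^3*z + x^6*y^2 + x^4*y^4 + 2*x^4*y^2*z^2 - x^5*y*z - x^3*y*z^3 - 5*x^4*y^2 - x^2*y^4 - 2*x^2*y^2*z^2 + 6*x^3*y*z + x*y^3*z + x*y*z^3 - x^4 + 3*x^2*y^2 - x^2*z^2 - 4*x*y*z + 4*x^2 + y^2 - 2
reduce: trace(b^-1 a b^-1 a^2 b^-1 a^-3 b^-1) = trace(a^-3 b^-2 a b^-1 a^2) trace(b) - trace(a^-3 b^-2 a b^-1 a^2 b) = x^5*y^3*z - x^6*y^2 - x^4*y^4 - 2*x^4*y^2*z^2 + x^5*y*z + x^3*y*z^3 + 5*x^4*y^2 + x^2*y^4 + 2*x^2*y^2*z^2 - 6*x^3*y*z - x*y*z^3 + x^4 - 4*x^2*y^2 + x^2*z^2 - y^2*z^2 + 4*x*y*z - 4*x^2 + 2

x^5*y^3*z - x^6*y^2 - x^4*y^4 - 2*x^4*y^2*z^2 + x^5*y*z + x^3*y*z^3 + 5*x^4*y^2 + x^2*y^4 + 2*x^2*y^2*z^2 - 6*x^3*y*z - x*y*z^3 + x^4 - 4*x^2*y^2 + x^2*z^2 - y^2*z^2 + 4*x*y*z - 4*x^2 + 2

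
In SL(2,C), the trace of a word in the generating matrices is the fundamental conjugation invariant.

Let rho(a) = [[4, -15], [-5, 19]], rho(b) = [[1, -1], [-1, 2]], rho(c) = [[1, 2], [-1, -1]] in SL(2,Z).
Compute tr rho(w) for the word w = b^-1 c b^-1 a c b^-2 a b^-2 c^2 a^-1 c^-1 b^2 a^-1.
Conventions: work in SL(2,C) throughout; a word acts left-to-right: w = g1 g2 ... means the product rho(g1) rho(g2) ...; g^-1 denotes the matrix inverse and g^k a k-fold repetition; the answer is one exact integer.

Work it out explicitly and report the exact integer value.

rho(b^-1) = [[2, 1], [1, 1]]
... * rho(c) = [[1, 2], [-1, -1]]  ->  [[1, 3], [0, 1]]
... * rho(b^-1) = [[2, 1], [1, 1]]  ->  [[5, 4], [1, 1]]
... * rho(a) = [[4, -15], [-5, 19]]  ->  [[0, 1], [-1, 4]]
... * rho(c) = [[1, 2], [-1, -1]]  ->  [[-1, -1], [-5, -6]]
... * rho(b^-1) = [[2, 1], [1, 1]]  ->  [[-3, -2], [-16, -11]]
... * rho(b^-1) = [[2, 1], [1, 1]]  ->  [[-8, -5], [-43, -27]]
... * rho(a) = [[4, -15], [-5, 19]]  ->  [[-7, 25], [-37, 132]]
... * rho(b^-1) = [[2, 1], [1, 1]]  ->  [[11, 18], [58, 95]]
... * rho(b^-1) = [[2, 1], [1, 1]]  ->  [[40, 29], [211, 153]]
... * rho(c) = [[1, 2], [-1, -1]]  ->  [[11, 51], [58, 269]]
... * rho(c) = [[1, 2], [-1, -1]]  ->  [[-40, -29], [-211, -153]]
... * rho(a^-1) = [[19, 15], [5, 4]]  ->  [[-905, -716], [-4774, -3777]]
... * rho(c^-1) = [[-1, -2], [1, 1]]  ->  [[189, 1094], [997, 5771]]
... * rho(b) = [[1, -1], [-1, 2]]  ->  [[-905, 1999], [-4774, 10545]]
... * rho(b) = [[1, -1], [-1, 2]]  ->  [[-2904, 4903], [-15319, 25864]]
... * rho(a^-1) = [[19, 15], [5, 4]]  ->  [[-30661, -23948], [-161741, -126329]]
tr = -30661 + -126329 = -156990

-156990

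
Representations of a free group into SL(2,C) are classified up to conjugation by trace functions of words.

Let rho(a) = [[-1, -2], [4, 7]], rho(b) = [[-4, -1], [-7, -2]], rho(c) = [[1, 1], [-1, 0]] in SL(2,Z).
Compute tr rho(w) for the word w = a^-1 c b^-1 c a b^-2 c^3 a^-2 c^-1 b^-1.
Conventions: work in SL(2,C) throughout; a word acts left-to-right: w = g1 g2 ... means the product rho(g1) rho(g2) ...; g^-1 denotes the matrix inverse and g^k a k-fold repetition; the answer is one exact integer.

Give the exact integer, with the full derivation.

rho(a^-1) = [[7, 2], [-4, -1]]
... * rho(c) = [[1, 1], [-1, 0]]  ->  [[5, 7], [-3, -4]]
... * rho(b^-1) = [[-2, 1], [7, -4]]  ->  [[39, -23], [-22, 13]]
... * rho(c) = [[1, 1], [-1, 0]]  ->  [[62, 39], [-35, -22]]
... * rho(a) = [[-1, -2], [4, 7]]  ->  [[94, 149], [-53, -84]]
... * rho(b^-1) = [[-2, 1], [7, -4]]  ->  [[855, -502], [-482, 283]]
... * rho(b^-1) = [[-2, 1], [7, -4]]  ->  [[-5224, 2863], [2945, -1614]]
... * rho(c) = [[1, 1], [-1, 0]]  ->  [[-8087, -5224], [4559, 2945]]
... * rho(c) = [[1, 1], [-1, 0]]  ->  [[-2863, -8087], [1614, 4559]]
... * rho(c) = [[1, 1], [-1, 0]]  ->  [[5224, -2863], [-2945, 1614]]
... * rho(a^-1) = [[7, 2], [-4, -1]]  ->  [[48020, 13311], [-27071, -7504]]
... * rho(a^-1) = [[7, 2], [-4, -1]]  ->  [[282896, 82729], [-159481, -46638]]
... * rho(c^-1) = [[0, -1], [1, 1]]  ->  [[82729, -200167], [-46638, 112843]]
... * rho(b^-1) = [[-2, 1], [7, -4]]  ->  [[-1566627, 883397], [883177, -498010]]
tr = -1566627 + -498010 = -2064637

-2064637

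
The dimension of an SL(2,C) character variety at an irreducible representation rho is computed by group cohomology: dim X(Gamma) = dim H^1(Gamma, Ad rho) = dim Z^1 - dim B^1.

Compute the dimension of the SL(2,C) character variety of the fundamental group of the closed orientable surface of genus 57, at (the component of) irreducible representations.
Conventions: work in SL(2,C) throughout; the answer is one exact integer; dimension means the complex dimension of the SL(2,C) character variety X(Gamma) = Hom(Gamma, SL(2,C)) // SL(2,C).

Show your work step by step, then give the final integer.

336

Gamma = pi_1(Sigma_57) = < a_1, b_1, ..., a_57, b_57 | prod [a_i, b_i] > has 2g = 114 generators and 1 relator.
A cocycle assigns one sl_2 vector per generator subject to the relator condition d_2(z) = 0: dim of the unconstrained space is 3*2g = 342.
At an irreducible rho, H^2 = coker(d_2) vanishes (Poincare duality: H^2 is dual to H^0 = invariants = 0), so d_2 is surjective onto sl_2 and dim Z^1 = 342 - 3 = 339.
As always at irreducible rho, dim B^1 = 3.
dim H^1 = 339 - 3 = 336 = dim X.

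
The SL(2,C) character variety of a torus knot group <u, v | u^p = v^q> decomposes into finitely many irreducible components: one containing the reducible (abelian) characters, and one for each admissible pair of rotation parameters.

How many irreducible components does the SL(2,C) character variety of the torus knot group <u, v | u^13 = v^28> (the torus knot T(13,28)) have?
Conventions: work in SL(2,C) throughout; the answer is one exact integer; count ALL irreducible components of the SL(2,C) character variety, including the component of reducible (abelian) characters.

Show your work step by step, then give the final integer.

For T(13,28): irreducibility forces the central element u^13 = v^28 to one of +I, -I.
So on each irreducible component the traces are pinned: tr(u) = 2*cos(pi*alpha/13) with 1 <= alpha <= 12, tr(v) = 2*cos(pi*beta/28) with 1 <= beta <= 27.
u^13 = (-1)^alpha I and v^28 = (-1)^beta I must agree, so alpha and beta have equal parity.
Enumerate parity-matched pairs: 6*14 odd-odd plus 6*13 even-even gives 162.
That is 162 components of irreducible characters, and with the reducible (abelian) component the total is 163.

163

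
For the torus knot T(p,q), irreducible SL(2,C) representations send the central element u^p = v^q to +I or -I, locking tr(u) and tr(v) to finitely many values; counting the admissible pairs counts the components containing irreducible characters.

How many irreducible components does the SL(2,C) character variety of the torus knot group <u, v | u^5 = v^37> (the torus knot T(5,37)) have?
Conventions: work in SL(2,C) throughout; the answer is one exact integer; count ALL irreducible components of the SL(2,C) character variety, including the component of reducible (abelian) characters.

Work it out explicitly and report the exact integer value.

73

For T(5,37): irreducibility forces the central element u^5 = v^37 to one of +I, -I.
So on each irreducible component the traces are pinned: tr(u) = 2*cos(pi*alpha/5) with 1 <= alpha <= 4, tr(v) = 2*cos(pi*beta/37) with 1 <= beta <= 36.
Consistency of u^5 = (-1)^alpha I with v^37 = (-1)^beta I forces alpha = beta (mod 2).
count pairs: odd alpha (2 choices) x odd beta (18), plus even alpha (2) x even beta (18): 2*18 + 2*18 = 72.
components with irreducible characters: 72; plus the single component of reducible (abelian) characters: total 73.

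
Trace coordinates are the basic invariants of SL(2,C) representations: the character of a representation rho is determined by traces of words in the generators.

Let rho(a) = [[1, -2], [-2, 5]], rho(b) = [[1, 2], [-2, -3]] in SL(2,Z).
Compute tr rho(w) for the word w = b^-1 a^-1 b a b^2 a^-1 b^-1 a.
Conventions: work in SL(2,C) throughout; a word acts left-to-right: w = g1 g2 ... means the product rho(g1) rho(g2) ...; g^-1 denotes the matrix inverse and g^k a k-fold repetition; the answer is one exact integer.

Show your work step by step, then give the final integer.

-8194

rho(b^-1) = [[-3, -2], [2, 1]]
... * rho(a^-1) = [[5, 2], [2, 1]]  ->  [[-19, -8], [12, 5]]
... * rho(b) = [[1, 2], [-2, -3]]  ->  [[-3, -14], [2, 9]]
... * rho(a) = [[1, -2], [-2, 5]]  ->  [[25, -64], [-16, 41]]
... * rho(b) = [[1, 2], [-2, -3]]  ->  [[153, 242], [-98, -155]]
... * rho(b) = [[1, 2], [-2, -3]]  ->  [[-331, -420], [212, 269]]
... * rho(a^-1) = [[5, 2], [2, 1]]  ->  [[-2495, -1082], [1598, 693]]
... * rho(b^-1) = [[-3, -2], [2, 1]]  ->  [[5321, 3908], [-3408, -2503]]
... * rho(a) = [[1, -2], [-2, 5]]  ->  [[-2495, 8898], [1598, -5699]]
tr = -2495 + -5699 = -8194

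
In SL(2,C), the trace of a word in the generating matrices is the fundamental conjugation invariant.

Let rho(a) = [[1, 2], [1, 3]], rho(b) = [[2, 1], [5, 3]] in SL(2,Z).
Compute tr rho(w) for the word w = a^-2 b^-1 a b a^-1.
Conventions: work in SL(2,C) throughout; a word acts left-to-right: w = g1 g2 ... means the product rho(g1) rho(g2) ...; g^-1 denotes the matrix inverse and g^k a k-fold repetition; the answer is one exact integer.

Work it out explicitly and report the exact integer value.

1229

rho(a^-1) = [[3, -2], [-1, 1]]
... * rho(a^-1) = [[3, -2], [-1, 1]]  ->  [[11, -8], [-4, 3]]
... * rho(b^-1) = [[3, -1], [-5, 2]]  ->  [[73, -27], [-27, 10]]
... * rho(a) = [[1, 2], [1, 3]]  ->  [[46, 65], [-17, -24]]
... * rho(b) = [[2, 1], [5, 3]]  ->  [[417, 241], [-154, -89]]
... * rho(a^-1) = [[3, -2], [-1, 1]]  ->  [[1010, -593], [-373, 219]]
tr = 1010 + 219 = 1229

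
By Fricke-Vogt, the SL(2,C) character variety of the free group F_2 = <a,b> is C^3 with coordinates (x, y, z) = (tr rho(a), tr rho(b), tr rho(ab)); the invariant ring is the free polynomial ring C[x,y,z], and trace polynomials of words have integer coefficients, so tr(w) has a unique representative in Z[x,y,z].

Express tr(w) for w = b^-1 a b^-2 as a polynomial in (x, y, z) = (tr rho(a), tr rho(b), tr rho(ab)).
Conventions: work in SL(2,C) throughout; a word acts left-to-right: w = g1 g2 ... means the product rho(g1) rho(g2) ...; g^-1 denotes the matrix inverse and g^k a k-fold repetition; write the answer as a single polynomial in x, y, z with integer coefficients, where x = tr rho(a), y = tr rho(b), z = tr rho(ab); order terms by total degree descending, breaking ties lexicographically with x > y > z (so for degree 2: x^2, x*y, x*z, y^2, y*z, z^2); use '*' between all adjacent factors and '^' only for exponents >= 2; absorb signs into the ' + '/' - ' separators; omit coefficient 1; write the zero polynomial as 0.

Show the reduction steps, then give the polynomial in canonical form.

x*y^3 - y^2*z - 2*x*y + z

trace(a b^-1) = trace(a) * trace(b) - trace(a b) = x*y - z
trace(b^-2 a) = trace(a b^-1) * trace(b) - trace(a) = x*y^2 - y*z - x
apply: trace(b^-1 a b^-2) = trace(b^-2 a) * trace(b) - trace(b^-2 a b) = x*y^3 - y^2*z - 2*x*y + z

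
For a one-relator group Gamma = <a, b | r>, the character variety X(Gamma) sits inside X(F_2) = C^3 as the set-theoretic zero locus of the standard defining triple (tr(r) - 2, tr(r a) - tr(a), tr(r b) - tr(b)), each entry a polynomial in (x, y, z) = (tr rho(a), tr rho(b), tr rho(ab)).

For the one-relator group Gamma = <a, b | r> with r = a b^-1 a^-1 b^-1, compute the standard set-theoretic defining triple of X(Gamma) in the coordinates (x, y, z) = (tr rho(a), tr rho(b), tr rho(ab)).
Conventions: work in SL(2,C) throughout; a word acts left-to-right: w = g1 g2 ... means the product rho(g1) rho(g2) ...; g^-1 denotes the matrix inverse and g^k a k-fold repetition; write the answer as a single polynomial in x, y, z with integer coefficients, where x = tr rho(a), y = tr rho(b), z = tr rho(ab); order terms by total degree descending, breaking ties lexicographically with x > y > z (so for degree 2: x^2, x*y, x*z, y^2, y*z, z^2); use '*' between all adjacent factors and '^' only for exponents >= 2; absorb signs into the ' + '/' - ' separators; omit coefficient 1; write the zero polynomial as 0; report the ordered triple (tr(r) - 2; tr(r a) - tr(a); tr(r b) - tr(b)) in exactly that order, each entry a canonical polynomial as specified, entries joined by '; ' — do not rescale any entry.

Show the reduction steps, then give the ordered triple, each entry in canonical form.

x*y*z - x^2 - z^2; x^2*y*z - x^3 - x*z^2 - y*z + 2*x; 0

tr(b^-1 a) = tr(a)*tr(b) - tr(a b)  (eliminate b^-1) = x*y - z
tr(b^-1 a b^-1) = tr(b^-1 a)*tr(b) - tr(b^-1 a b)  (eliminate b^-1) = x*y^2 - y*z - x
tr(a^2) = tr(a)*tr(a) - tr(1)  (reduce the a square) = x^2 - 2
reduce: tr(a^2 b) = tr(a)*tr(b a) - tr(b)  (reduce the a square) = x*z - y
tr(a b^-1 a) = tr(a^2)*tr(b) - tr(a^2 b)  (eliminate b^-1) = x^2*y - x*z - y
reduce: tr(a b a b) = tr(a b)*tr(a b) - tr(1)  (split on a) = z^2 - 2
tr(a b^-1 a b) = tr(a b a)*tr(b) - tr(a b a b)  (eliminate b^-1) = x*y*z - y^2 - z^2 + 2
reduce: tr(b^-1 a b^-1 a) = tr(a b^-1 a)*tr(b) - tr(a b^-1 a b)  (eliminate b^-1) = x^2*y^2 - 2*x*y*z + z^2 - 2
so tr(a b^-1 a^-1 b^-1) = tr(b^-1 a b^-1)*tr(a) - tr(b^-1 a b^-1 a)  (eliminate a^-1) = x*y*z - x^2 - z^2 + 2
so tr(a^2 b a) = tr(a)*tr(b a^2) - tr(b a) = x^2*z - x*y - z
tr(b a b) = tr(b)*tr(a b) - tr(a) = y*z - x
tr(a^2 b a b) = tr(a)*tr(b a b a) - tr(b a b) = x*z^2 - y*z - x
tr(b^-1 a^2 b a) = tr(a^2 b a)*tr(b) - tr(a^2 b a b) = x^2*y*z - x*y^2 - x*z^2 + x
tr(a^-1 b^-1 a^2 b) = tr(b^-1 a^2 b)*tr(a) - tr(b^-1 a^2 b a) = -x^2*y*z + x^3 + x*y^2 + x*z^2 - 3*x
reduce: tr(a b^-1 a^-1 b^-1 a) = tr(a^-1 b^-1 a^2)*tr(b) - tr(a^-1 b^-1 a^2 b) = x^2*y*z - x^3 - x*z^2 - y*z + 3*x
assemble the triple (tr(r) - 2; tr(r a) - x; tr(r b) - y)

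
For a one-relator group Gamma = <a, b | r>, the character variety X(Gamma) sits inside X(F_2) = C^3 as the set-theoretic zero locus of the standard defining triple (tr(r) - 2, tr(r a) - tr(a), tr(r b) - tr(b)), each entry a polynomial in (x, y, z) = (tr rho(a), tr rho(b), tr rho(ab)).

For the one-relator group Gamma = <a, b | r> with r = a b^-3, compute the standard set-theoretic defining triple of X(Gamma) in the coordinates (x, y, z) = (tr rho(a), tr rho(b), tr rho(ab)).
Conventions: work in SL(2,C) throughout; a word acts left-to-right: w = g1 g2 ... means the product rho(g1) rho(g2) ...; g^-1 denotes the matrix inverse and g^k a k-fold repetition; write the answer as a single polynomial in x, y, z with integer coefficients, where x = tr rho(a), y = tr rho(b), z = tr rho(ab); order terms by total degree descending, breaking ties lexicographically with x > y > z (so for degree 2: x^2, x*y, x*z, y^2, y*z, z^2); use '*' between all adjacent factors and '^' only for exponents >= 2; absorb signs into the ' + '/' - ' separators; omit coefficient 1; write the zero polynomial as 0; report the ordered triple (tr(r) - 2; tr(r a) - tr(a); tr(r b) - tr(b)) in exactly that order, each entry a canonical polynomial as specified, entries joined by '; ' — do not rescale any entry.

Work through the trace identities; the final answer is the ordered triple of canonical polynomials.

reduce: trace(a b^-1) = trace(a) * trace(b) - trace(a b) = x*y - z
trace(b^-1 a b^-1) = trace(a b^-1) * trace(b) - trace(a) = x*y^2 - y*z - x
trace(a b^-3) = trace(b^-1 a b^-1) * trace(b) - trace(b^-1 a) = x*y^3 - y^2*z - 2*x*y + z
reduce: trace(a^2) = trace(a) * trace(a) - trace(1) = x^2 - 2
trace(a^2 b) = trace(a) * trace(b a) - trace(b) = x*z - y
trace(a^2 b^-1) = trace(a^2) * trace(b) - trace(a^2 b) = x^2*y - x*z - y
trace(b^-2 a^2) = trace(a^2 b^-1) * trace(b) - trace(a^2) = x^2*y^2 - x*y*z - x^2 - y^2 + 2
trace(a b^-3 a) = trace(b^-2 a^2) * trace(b) - trace(b^-2 a^2 b) = x^2*y^3 - x*y^2*z - 2*x^2*y - y^3 + x*z + 3*y
assemble the triple (trace(r) - 2; trace(r a) - x; trace(r b) - y)

x*y^3 - y^2*z - 2*x*y + z - 2; x^2*y^3 - x*y^2*z - 2*x^2*y - y^3 + x*z - x + 3*y; x*y^2 - y*z - x - y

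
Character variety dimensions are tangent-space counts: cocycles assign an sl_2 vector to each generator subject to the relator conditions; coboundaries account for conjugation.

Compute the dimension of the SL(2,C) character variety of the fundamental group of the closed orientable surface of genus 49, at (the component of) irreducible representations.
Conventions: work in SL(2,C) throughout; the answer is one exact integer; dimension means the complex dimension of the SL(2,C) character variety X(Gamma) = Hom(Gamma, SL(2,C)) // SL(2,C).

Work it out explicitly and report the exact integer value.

288

The genus-49 surface group: 2g = 98 generators, one relator prod [a_i, b_i].
Before the relator condition, cocycle space has dim 3*98 = 294.
d_2 is surjective at irreducible rho (its cokernel H^2 is dual to H^0 = 0), so dim Z^1 = 294 - 3 = 291.
As always at irreducible rho, dim B^1 = 3.
Hence dim X = 291 - 3 = 288.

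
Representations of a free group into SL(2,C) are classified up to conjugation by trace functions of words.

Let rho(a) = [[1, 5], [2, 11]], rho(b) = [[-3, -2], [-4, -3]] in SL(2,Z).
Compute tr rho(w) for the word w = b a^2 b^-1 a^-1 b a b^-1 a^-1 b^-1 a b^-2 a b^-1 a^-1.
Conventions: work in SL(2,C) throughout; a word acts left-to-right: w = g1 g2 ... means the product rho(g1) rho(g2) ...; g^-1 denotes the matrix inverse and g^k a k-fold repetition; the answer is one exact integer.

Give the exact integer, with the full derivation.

rho(b) = [[-3, -2], [-4, -3]]
... * rho(a) = [[1, 5], [2, 11]]  ->  [[-7, -37], [-10, -53]]
... * rho(a) = [[1, 5], [2, 11]]  ->  [[-81, -442], [-116, -633]]
... * rho(b^-1) = [[-3, 2], [4, -3]]  ->  [[-1525, 1164], [-2184, 1667]]
... * rho(a^-1) = [[11, -5], [-2, 1]]  ->  [[-19103, 8789], [-27358, 12587]]
... * rho(b) = [[-3, -2], [-4, -3]]  ->  [[22153, 11839], [31726, 16955]]
... * rho(a) = [[1, 5], [2, 11]]  ->  [[45831, 240994], [65636, 345135]]
... * rho(b^-1) = [[-3, 2], [4, -3]]  ->  [[826483, -631320], [1183632, -904133]]
... * rho(a^-1) = [[11, -5], [-2, 1]]  ->  [[10353953, -4763735], [14828218, -6822293]]
... * rho(b^-1) = [[-3, 2], [4, -3]]  ->  [[-50116799, 34999111], [-71773826, 50123315]]
... * rho(a) = [[1, 5], [2, 11]]  ->  [[19881423, 134406226], [28472804, 192487335]]
... * rho(b^-1) = [[-3, 2], [4, -3]]  ->  [[477980635, -363455832], [684530928, -520516397]]
... * rho(b^-1) = [[-3, 2], [4, -3]]  ->  [[-2887765233, 2046328766], [-4135658372, 2930611047]]
... * rho(a) = [[1, 5], [2, 11]]  ->  [[1204892299, 8070790261], [1725563722, 11558429657]]
... * rho(b^-1) = [[-3, 2], [4, -3]]  ->  [[28668484147, -21802586185], [41057027462, -31224161527]]
... * rho(a^-1) = [[11, -5], [-2, 1]]  ->  [[358958497987, -165145006920], [514075625136, -236509298837]]
tr = 358958497987 + -236509298837 = 122449199150

122449199150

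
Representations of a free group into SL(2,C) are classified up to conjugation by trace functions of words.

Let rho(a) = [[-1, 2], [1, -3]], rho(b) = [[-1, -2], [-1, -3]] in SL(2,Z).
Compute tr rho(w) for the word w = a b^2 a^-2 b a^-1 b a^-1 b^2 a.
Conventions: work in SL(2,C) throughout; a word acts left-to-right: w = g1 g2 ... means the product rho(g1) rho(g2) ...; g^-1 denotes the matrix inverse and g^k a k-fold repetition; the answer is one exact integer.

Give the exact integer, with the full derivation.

824354

rho(a) = [[-1, 2], [1, -3]]
... * rho(b) = [[-1, -2], [-1, -3]]  ->  [[-1, -4], [2, 7]]
... * rho(b) = [[-1, -2], [-1, -3]]  ->  [[5, 14], [-9, -25]]
... * rho(a^-1) = [[-3, -2], [-1, -1]]  ->  [[-29, -24], [52, 43]]
... * rho(a^-1) = [[-3, -2], [-1, -1]]  ->  [[111, 82], [-199, -147]]
... * rho(b) = [[-1, -2], [-1, -3]]  ->  [[-193, -468], [346, 839]]
... * rho(a^-1) = [[-3, -2], [-1, -1]]  ->  [[1047, 854], [-1877, -1531]]
... * rho(b) = [[-1, -2], [-1, -3]]  ->  [[-1901, -4656], [3408, 8347]]
... * rho(a^-1) = [[-3, -2], [-1, -1]]  ->  [[10359, 8458], [-18571, -15163]]
... * rho(b) = [[-1, -2], [-1, -3]]  ->  [[-18817, -46092], [33734, 82631]]
... * rho(b) = [[-1, -2], [-1, -3]]  ->  [[64909, 175910], [-116365, -315361]]
... * rho(a) = [[-1, 2], [1, -3]]  ->  [[111001, -397912], [-198996, 713353]]
tr = 111001 + 713353 = 824354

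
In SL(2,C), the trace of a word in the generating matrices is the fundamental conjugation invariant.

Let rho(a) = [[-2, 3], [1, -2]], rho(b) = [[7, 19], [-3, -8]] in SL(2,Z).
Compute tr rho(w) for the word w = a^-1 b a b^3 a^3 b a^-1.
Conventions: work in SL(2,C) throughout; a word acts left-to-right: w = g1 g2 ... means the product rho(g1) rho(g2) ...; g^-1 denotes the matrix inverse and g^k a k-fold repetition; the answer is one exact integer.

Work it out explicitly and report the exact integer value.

rho(a^-1) = [[-2, -3], [-1, -2]]
... * rho(b) = [[7, 19], [-3, -8]]  ->  [[-5, -14], [-1, -3]]
... * rho(a) = [[-2, 3], [1, -2]]  ->  [[-4, 13], [-1, 3]]
... * rho(b) = [[7, 19], [-3, -8]]  ->  [[-67, -180], [-16, -43]]
... * rho(b) = [[7, 19], [-3, -8]]  ->  [[71, 167], [17, 40]]
... * rho(b) = [[7, 19], [-3, -8]]  ->  [[-4, 13], [-1, 3]]
... * rho(a) = [[-2, 3], [1, -2]]  ->  [[21, -38], [5, -9]]
... * rho(a) = [[-2, 3], [1, -2]]  ->  [[-80, 139], [-19, 33]]
... * rho(a) = [[-2, 3], [1, -2]]  ->  [[299, -518], [71, -123]]
... * rho(b) = [[7, 19], [-3, -8]]  ->  [[3647, 9825], [866, 2333]]
... * rho(a^-1) = [[-2, -3], [-1, -2]]  ->  [[-17119, -30591], [-4065, -7264]]
tr = -17119 + -7264 = -24383

-24383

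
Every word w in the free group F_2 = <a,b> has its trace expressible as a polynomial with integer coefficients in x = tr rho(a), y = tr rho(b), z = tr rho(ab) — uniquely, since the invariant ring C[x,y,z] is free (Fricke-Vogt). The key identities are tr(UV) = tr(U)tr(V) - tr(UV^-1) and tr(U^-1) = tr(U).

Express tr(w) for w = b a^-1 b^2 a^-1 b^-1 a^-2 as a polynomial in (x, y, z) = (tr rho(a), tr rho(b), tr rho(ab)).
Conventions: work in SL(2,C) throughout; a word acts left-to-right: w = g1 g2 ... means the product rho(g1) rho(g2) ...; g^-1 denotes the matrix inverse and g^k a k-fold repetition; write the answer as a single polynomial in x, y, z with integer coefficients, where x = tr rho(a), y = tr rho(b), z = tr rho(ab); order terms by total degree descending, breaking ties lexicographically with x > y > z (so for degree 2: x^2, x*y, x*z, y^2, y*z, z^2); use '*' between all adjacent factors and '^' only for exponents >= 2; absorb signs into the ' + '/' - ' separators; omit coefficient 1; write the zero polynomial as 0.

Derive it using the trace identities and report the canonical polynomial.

x^3*y^3*z - x^2*y^4 - 2*x^2*y^2*z^2 - x^3*y*z + x*y^3*z + x*y*z^3 + 2*x^2*y^2 + x^2*z^2 - 2*x*y*z + y^2 - 2

and tr(b^2) = tr(b) * tr(b) - tr(1)   [square of b] = y^2 - 2
tr(b^2 a) = tr(b) * tr(a b) - tr(a)   [square of b] = y*z - x
next, tr(b a^-1 b) = tr(b^2) * tr(a) - tr(b^2 a)   [inverse elimination on a] = x*y^2 - y*z - x
tr(b a b a) = tr(a b) * tr(a b) - tr(1)   [split at a repeated a] = z^2 - 2
tr(b a^-1 b a) = tr(b a b) * tr(a) - tr(b a b a)   [inverse elimination on a] = x*y*z - x^2 - z^2 + 2
and tr(b a^-1 b a^-1) = tr(b a^-1 b) * tr(a) - tr(b a^-1 b a)   [inverse elimination on a] = x^2*y^2 - 2*x*y*z + z^2 - 2
tr(a^-2 b a^-1 b) = tr(b a^-1 b a^-1) * tr(a) - tr(b a^-1 b)   [inverse elimination on a] = x^3*y^2 - 2*x^2*y*z - x*y^2 + x*z^2 + y*z - x
tr(a^2 b) = tr(a) * tr(b a) - tr(b)   [square of a] = x*z - y
tr(a^2) = tr(a) * tr(a) - tr(1)   [square of a] = x^2 - 2
tr(b a^2 b) = tr(b) * tr(a^2 b) - tr(a^2)   [square of b] = x*y*z - x^2 - y^2 + 2
and tr(a b^3 a) = tr(b) * tr(b a^2 b) - tr(b a^2)   [square of b] = x*y^2*z - x^2*y - y^3 - x*z + 3*y
next, tr(a b a b^2) = tr(b) * tr(a b a b) - tr(a b a)   [square of b] = y*z^2 - x*z - y
tr(a b^3 a b) = tr(b) * tr(a b a b^2) - tr(a b a b)   [square of b] = y^2*z^2 - x*y*z - y^2 - z^2 + 2
tr(b^3 a b^-1 a) = tr(a b^3 a) * tr(b) - tr(a b^3 a b)   [inverse elimination on b] = x*y^3*z - x^2*y^2 - y^4 - y^2*z^2 + 4*y^2 + z^2 - 2
tr(b^2 a b^-1 a^-1 b) = tr(b^3 a b^-1) * tr(a) - tr(b^3 a b^-1 a)   [inverse elimination on a] = -x*y^3*z + x^2*y^2 + y^4 + y^2*z^2 + x*y*z - x^2 - 4*y^2 - z^2 + 2
tr(a^2 b a b) = tr(a) * tr(b a b a) - tr(b a b)   [square of a] = x*z^2 - y*z - x
tr(a^2 b a) = tr(a) * tr(b a^2) - tr(b a)   [square of a] = x^2*z - x*y - z
next, tr(a b a b^2 a) = tr(b) * tr(a^2 b a b) - tr(a^2 b a)   [square of b] = x*y*z^2 - x^2*z - y^2*z + z
next, tr(a b a b a b) = tr(a b a b) * tr(a b) - tr(b a)   [split at a repeated a] = z^3 - 3*z
next, tr(a b a b^2 a b) = tr(b) * tr(a b a b a b) - tr(a b a b a)   [square of b] = y*z^3 - x*z^2 - 2*y*z + x
and tr(b a b^2 a b^-1 a) = tr(a b a b^2 a) * tr(b) - tr(a b a b^2 a b)   [inverse elimination on b] = x*y^2*z^2 - x^2*y*z - y^3*z - y*z^3 + x*z^2 + 3*y*z - x
tr(b^2 a b^-1 a^-1 b a) = tr(b a b^2 a b^-1) * tr(a) - tr(b a b^2 a b^-1 a)   [inverse elimination on a] = -x*y^2*z^2 + 2*x^2*y*z + y^3*z + y*z^3 - x^3 - x*y^2 - x*z^2 - 3*y*z + 3*x
next, tr(b a^-1 b^2 a b^-1 a^-1) = tr(b^2 a b^-1 a^-1 b) * tr(a) - tr(b^2 a b^-1 a^-1 b a)   [inverse elimination on a] = -x^2*y^3*z + x^3*y^2 + x*y^4 + 2*x*y^2*z^2 - x^2*y*z - y^3*z - y*z^3 - 3*x*y^2 + 3*y*z - x
tr(b^-1 a^-2 b a^-1 b^2 a) = tr(b a^-1 b^2 a b^-1 a^-1) * tr(a) - tr(b a^-1 b^2 a b^-1)   [inverse elimination on a] = -x^3*y^3*z + x^4*y^2 + x^2*y^4 + 2*x^2*y^2*z^2 - x^3*y*z - x*y^3*z - x*y*z^3 - 3*x^2*y^2 + 3*x*y*z - x^2 - y^2 + 2
tr(b a^-1 b^2 a^-1 b^-1 a^-2) = tr(b^-1 a^-2 b a^-1 b^2) * tr(a) - tr(b^-1 a^-2 b a^-1 b^2 a)   [inverse elimination on a] = x^3*y^3*z - x^2*y^4 - 2*x^2*y^2*z^2 - x^3*y*z + x*y^3*z + x*y*z^3 + 2*x^2*y^2 + x^2*z^2 - 2*x*y*z + y^2 - 2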